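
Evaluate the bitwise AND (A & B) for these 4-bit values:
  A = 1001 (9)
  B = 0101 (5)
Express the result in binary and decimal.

Apply & to each column (1 only where both bits are 1):
  1001
& 0101
------
  0001

Answer: 0001 (1)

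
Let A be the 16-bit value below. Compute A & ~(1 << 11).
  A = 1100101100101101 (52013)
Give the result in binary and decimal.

Mask = ~(1 << 11) = 1111011111111111
Bit 11 of A is 1, so AND-ing with the mask clears it to 0.
  1100101100101101
& 1111011111111111
------------------
  1100001100101101

Answer: 1100001100101101 (49965)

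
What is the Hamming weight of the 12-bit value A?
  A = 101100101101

101100101101
1-bits at positions (from bit 0 = LSB): 0, 2, 3, 5, 8, 9, 11
Count = 7

Answer: 7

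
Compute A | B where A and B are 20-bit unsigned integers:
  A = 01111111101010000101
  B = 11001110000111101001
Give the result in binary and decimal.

Apply | to each column (1 where either bit is 1):
  01111111101010000101
| 11001110000111101001
----------------------
  11111111101111101101

Answer: 11111111101111101101 (1047533)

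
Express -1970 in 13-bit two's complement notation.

1. Binary of +1970:  0011110110010
2. Invert bits:     1100001001101
3. Add 1:           1100001001110

Answer: 1100001001110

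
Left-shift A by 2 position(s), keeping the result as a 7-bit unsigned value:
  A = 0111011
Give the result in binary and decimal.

Shift left by 2: drop the top 2 bit(s), append 2 zero(s) on the right.
  0111011  ->  discard [01], keep [11011], append 00
= 1101100

Answer: 1101100 (108)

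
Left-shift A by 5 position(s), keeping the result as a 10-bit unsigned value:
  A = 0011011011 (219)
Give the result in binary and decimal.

Shift left by 5: drop the top 5 bit(s), append 5 zero(s) on the right.
  0011011011  ->  discard [00110], keep [11011], append 00000
= 1101100000

Answer: 1101100000 (864)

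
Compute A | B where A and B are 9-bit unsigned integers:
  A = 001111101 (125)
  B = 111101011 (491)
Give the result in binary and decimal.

Apply | to each column (1 where either bit is 1):
  001111101
| 111101011
-----------
  111111111

Answer: 111111111 (511)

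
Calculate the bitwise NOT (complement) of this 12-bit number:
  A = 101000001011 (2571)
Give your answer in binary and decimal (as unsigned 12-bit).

Flip each bit (0->1, 1->0):
  101000001011
  010111110100

Answer: 010111110100 (1524)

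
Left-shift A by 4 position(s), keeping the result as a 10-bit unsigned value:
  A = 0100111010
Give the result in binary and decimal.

Shift left by 4: drop the top 4 bit(s), append 4 zero(s) on the right.
  0100111010  ->  discard [0100], keep [111010], append 0000
= 1110100000

Answer: 1110100000 (928)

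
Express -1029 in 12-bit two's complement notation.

1. Binary of +1029:  010000000101
2. Invert bits:     101111111010
3. Add 1:           101111111011

Answer: 101111111011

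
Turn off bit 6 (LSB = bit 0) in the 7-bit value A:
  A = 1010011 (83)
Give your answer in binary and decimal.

Mask = ~(1 << 6) = 0111111
Bit 6 of A is 1, so AND-ing with the mask clears it to 0.
  1010011
& 0111111
---------
  0010011

Answer: 0010011 (19)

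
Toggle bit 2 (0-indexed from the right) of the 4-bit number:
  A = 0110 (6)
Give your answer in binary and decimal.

Mask = 1 << 2 = 0100
Bit 2 of A is 1; XOR with the mask flips it to 0.
  0110
^ 0100
------
  0010

Answer: 0010 (2)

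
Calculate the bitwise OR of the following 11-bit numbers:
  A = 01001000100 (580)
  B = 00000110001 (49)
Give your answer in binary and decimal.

Apply | to each column (1 where either bit is 1):
  01001000100
| 00000110001
-------------
  01001110101

Answer: 01001110101 (629)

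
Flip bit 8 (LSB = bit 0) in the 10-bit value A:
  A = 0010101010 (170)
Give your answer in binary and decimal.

Mask = 1 << 8 = 0100000000
Bit 8 of A is 0; XOR with the mask flips it to 1.
  0010101010
^ 0100000000
------------
  0110101010

Answer: 0110101010 (426)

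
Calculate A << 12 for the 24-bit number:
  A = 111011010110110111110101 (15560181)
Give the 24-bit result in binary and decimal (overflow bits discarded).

Shift left by 12: drop the top 12 bit(s), append 12 zero(s) on the right.
  111011010110110111110101  ->  discard [111011010110], keep [110111110101], append 000000000000
= 110111110101000000000000

Answer: 110111110101000000000000 (14635008)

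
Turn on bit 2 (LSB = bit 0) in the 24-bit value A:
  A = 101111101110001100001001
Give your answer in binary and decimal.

Mask = 1 << 2 = 000000000000000000000100
Bit 2 of A is 0, so OR-ing with the mask flips it to 1.
  101111101110001100001001
| 000000000000000000000100
--------------------------
  101111101110001100001101

Answer: 101111101110001100001101 (12509965)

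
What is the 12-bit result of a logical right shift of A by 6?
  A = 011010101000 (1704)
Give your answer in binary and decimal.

Logical shift right by 6: drop the bottom 6 bit(s), prepend 6 zero(s) on the left.
  011010101000  ->  keep [011010], discard [101000], prepend 000000
= 000000011010

Answer: 000000011010 (26)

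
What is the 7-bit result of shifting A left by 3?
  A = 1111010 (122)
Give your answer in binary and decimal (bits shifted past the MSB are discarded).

Shift left by 3: drop the top 3 bit(s), append 3 zero(s) on the right.
  1111010  ->  discard [111], keep [1010], append 000
= 1010000

Answer: 1010000 (80)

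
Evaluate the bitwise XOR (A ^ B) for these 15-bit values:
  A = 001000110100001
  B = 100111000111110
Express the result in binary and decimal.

Apply ^ to each column (1 where bits differ):
  001000110100001
^ 100111000111110
-----------------
  101111110011111

Answer: 101111110011111 (24479)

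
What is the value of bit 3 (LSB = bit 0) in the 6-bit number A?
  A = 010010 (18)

Bit 3 is the 4th from the right.
  010010
    ^
That bit is 0.

Answer: 0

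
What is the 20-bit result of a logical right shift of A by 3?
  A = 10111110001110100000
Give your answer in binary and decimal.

Logical shift right by 3: drop the bottom 3 bit(s), prepend 3 zero(s) on the left.
  10111110001110100000  ->  keep [10111110001110100], discard [000], prepend 000
= 00010111110001110100

Answer: 00010111110001110100 (97396)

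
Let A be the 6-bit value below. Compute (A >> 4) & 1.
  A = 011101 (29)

Bit 4 is the 5th from the right.
  011101
   ^
That bit is 1.

Answer: 1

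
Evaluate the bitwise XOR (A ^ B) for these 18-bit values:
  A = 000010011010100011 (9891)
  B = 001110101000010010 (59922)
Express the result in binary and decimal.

Apply ^ to each column (1 where bits differ):
  000010011010100011
^ 001110101000010010
--------------------
  001100110010110001

Answer: 001100110010110001 (52401)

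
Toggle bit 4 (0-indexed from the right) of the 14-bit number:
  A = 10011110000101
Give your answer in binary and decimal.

Mask = 1 << 4 = 00000000010000
Bit 4 of A is 0; XOR with the mask flips it to 1.
  10011110000101
^ 00000000010000
----------------
  10011110010101

Answer: 10011110010101 (10133)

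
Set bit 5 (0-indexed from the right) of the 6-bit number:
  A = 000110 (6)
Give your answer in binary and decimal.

Mask = 1 << 5 = 100000
Bit 5 of A is 0, so OR-ing with the mask flips it to 1.
  000110
| 100000
--------
  100110

Answer: 100110 (38)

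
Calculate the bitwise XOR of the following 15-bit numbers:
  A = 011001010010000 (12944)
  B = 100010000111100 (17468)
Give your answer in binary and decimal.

Apply ^ to each column (1 where bits differ):
  011001010010000
^ 100010000111100
-----------------
  111011010101100

Answer: 111011010101100 (30380)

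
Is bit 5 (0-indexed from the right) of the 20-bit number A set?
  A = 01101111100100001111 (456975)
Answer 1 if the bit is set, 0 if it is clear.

Bit 5 is the 6th from the right.
  01101111100100001111
                ^
That bit is 0.

Answer: 0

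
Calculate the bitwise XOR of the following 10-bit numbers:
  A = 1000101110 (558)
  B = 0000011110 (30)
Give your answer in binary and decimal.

Apply ^ to each column (1 where bits differ):
  1000101110
^ 0000011110
------------
  1000110000

Answer: 1000110000 (560)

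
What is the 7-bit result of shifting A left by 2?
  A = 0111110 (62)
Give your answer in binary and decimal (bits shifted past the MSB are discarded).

Shift left by 2: drop the top 2 bit(s), append 2 zero(s) on the right.
  0111110  ->  discard [01], keep [11110], append 00
= 1111000

Answer: 1111000 (120)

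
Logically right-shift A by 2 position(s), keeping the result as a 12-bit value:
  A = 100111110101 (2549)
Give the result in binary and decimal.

Logical shift right by 2: drop the bottom 2 bit(s), prepend 2 zero(s) on the left.
  100111110101  ->  keep [1001111101], discard [01], prepend 00
= 001001111101

Answer: 001001111101 (637)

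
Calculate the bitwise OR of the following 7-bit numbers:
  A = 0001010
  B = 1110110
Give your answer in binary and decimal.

Apply | to each column (1 where either bit is 1):
  0001010
| 1110110
---------
  1111110

Answer: 1111110 (126)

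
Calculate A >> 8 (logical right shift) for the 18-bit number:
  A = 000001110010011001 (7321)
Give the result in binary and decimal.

Logical shift right by 8: drop the bottom 8 bit(s), prepend 8 zero(s) on the left.
  000001110010011001  ->  keep [0000011100], discard [10011001], prepend 00000000
= 000000000000011100

Answer: 000000000000011100 (28)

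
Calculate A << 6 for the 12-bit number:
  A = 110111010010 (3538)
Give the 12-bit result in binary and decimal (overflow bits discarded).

Shift left by 6: drop the top 6 bit(s), append 6 zero(s) on the right.
  110111010010  ->  discard [110111], keep [010010], append 000000
= 010010000000

Answer: 010010000000 (1152)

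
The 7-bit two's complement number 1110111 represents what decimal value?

MSB is 1, so the value is negative. Find the magnitude:
1. Invert bits:  0001000
2. Add 1:        0001001  = 9
3. Apply sign:   -9

Answer: -9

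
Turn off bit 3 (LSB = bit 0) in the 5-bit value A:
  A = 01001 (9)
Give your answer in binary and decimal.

Mask = ~(1 << 3) = 10111
Bit 3 of A is 1, so AND-ing with the mask clears it to 0.
  01001
& 10111
-------
  00001

Answer: 00001 (1)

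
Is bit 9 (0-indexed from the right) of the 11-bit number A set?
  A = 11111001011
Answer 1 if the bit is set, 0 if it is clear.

Bit 9 is the 10th from the right.
  11111001011
   ^
That bit is 1.

Answer: 1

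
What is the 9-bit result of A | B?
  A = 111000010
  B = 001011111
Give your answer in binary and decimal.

Apply | to each column (1 where either bit is 1):
  111000010
| 001011111
-----------
  111011111

Answer: 111011111 (479)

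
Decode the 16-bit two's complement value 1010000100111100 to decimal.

MSB is 1, so the value is negative. Find the magnitude:
1. Invert bits:  0101111011000011
2. Add 1:        0101111011000100  = 24260
3. Apply sign:   -24260

Answer: -24260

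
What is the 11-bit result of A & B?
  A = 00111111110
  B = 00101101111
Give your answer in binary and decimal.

Apply & to each column (1 only where both bits are 1):
  00111111110
& 00101101111
-------------
  00101101110

Answer: 00101101110 (366)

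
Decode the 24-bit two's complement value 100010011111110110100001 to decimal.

MSB is 1, so the value is negative. Find the magnitude:
1. Invert bits:  011101100000001001011110
2. Add 1:        011101100000001001011111  = 7733855
3. Apply sign:   -7733855

Answer: -7733855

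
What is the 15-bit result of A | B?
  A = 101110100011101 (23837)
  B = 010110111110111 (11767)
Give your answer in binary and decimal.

Apply | to each column (1 where either bit is 1):
  101110100011101
| 010110111110111
-----------------
  111110111111111

Answer: 111110111111111 (32255)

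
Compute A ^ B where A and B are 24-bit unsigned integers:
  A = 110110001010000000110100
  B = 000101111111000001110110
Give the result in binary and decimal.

Apply ^ to each column (1 where bits differ):
  110110001010000000110100
^ 000101111111000001110110
--------------------------
  110011110101000001000010

Answer: 110011110101000001000010 (13586498)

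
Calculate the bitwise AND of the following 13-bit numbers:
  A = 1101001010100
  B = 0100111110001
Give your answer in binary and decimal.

Apply & to each column (1 only where both bits are 1):
  1101001010100
& 0100111110001
---------------
  0100001010000

Answer: 0100001010000 (2128)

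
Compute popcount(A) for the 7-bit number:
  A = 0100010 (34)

0100010
1-bits at positions (from bit 0 = LSB): 1, 5
Count = 2

Answer: 2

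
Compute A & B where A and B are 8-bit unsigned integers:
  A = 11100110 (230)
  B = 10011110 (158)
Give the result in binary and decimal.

Apply & to each column (1 only where both bits are 1):
  11100110
& 10011110
----------
  10000110

Answer: 10000110 (134)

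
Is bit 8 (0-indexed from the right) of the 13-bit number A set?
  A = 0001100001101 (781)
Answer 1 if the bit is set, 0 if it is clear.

Bit 8 is the 9th from the right.
  0001100001101
      ^
That bit is 1.

Answer: 1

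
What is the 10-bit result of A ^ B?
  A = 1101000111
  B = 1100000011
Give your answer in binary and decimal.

Apply ^ to each column (1 where bits differ):
  1101000111
^ 1100000011
------------
  0001000100

Answer: 0001000100 (68)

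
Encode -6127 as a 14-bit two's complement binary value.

1. Binary of +6127:  01011111101111
2. Invert bits:     10100000010000
3. Add 1:           10100000010001

Answer: 10100000010001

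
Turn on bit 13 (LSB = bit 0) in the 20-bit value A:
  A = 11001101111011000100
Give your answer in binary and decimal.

Mask = 1 << 13 = 00000010000000000000
Bit 13 of A is 0, so OR-ing with the mask flips it to 1.
  11001101111011000100
| 00000010000000000000
----------------------
  11001111111011000100

Answer: 11001111111011000100 (851652)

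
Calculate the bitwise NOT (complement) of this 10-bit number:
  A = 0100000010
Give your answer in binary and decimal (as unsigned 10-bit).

Flip each bit (0->1, 1->0):
  0100000010
  1011111101

Answer: 1011111101 (765)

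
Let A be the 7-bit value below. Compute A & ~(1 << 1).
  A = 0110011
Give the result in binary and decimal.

Mask = ~(1 << 1) = 1111101
Bit 1 of A is 1, so AND-ing with the mask clears it to 0.
  0110011
& 1111101
---------
  0110001

Answer: 0110001 (49)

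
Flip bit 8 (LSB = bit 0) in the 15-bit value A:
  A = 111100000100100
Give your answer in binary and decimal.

Mask = 1 << 8 = 000000100000000
Bit 8 of A is 0; XOR with the mask flips it to 1.
  111100000100100
^ 000000100000000
-----------------
  111100100100100

Answer: 111100100100100 (31012)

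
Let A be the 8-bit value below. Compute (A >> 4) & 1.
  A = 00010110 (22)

Bit 4 is the 5th from the right.
  00010110
     ^
That bit is 1.

Answer: 1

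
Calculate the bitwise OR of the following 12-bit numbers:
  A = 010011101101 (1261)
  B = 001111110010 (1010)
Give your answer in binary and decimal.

Apply | to each column (1 where either bit is 1):
  010011101101
| 001111110010
--------------
  011111111111

Answer: 011111111111 (2047)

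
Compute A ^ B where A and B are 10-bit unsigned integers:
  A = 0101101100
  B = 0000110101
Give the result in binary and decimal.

Apply ^ to each column (1 where bits differ):
  0101101100
^ 0000110101
------------
  0101011001

Answer: 0101011001 (345)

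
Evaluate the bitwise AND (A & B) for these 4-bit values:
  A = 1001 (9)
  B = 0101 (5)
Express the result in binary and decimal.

Apply & to each column (1 only where both bits are 1):
  1001
& 0101
------
  0001

Answer: 0001 (1)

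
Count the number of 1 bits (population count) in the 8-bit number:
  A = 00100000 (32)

00100000
1-bits at positions (from bit 0 = LSB): 5
Count = 1

Answer: 1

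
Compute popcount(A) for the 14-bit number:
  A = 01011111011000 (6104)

01011111011000
1-bits at positions (from bit 0 = LSB): 3, 4, 6, 7, 8, 9, 10, 12
Count = 8

Answer: 8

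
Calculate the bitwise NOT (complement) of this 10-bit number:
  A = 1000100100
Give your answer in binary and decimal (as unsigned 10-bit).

Flip each bit (0->1, 1->0):
  1000100100
  0111011011

Answer: 0111011011 (475)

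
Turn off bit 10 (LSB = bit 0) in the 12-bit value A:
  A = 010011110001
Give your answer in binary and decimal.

Mask = ~(1 << 10) = 101111111111
Bit 10 of A is 1, so AND-ing with the mask clears it to 0.
  010011110001
& 101111111111
--------------
  000011110001

Answer: 000011110001 (241)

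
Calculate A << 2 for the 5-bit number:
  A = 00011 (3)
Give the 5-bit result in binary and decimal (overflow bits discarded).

Shift left by 2: drop the top 2 bit(s), append 2 zero(s) on the right.
  00011  ->  discard [00], keep [011], append 00
= 01100

Answer: 01100 (12)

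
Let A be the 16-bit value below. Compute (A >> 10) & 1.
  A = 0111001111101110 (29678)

Bit 10 is the 11th from the right.
  0111001111101110
       ^
That bit is 0.

Answer: 0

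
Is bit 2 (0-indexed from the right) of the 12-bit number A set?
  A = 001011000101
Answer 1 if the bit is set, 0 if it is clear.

Bit 2 is the 3rd from the right.
  001011000101
           ^
That bit is 1.

Answer: 1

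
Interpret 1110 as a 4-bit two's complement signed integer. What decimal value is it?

MSB is 1, so the value is negative. Find the magnitude:
1. Invert bits:  0001
2. Add 1:        0010  = 2
3. Apply sign:   -2

Answer: -2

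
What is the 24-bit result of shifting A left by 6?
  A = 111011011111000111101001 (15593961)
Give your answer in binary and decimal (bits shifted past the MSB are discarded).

Shift left by 6: drop the top 6 bit(s), append 6 zero(s) on the right.
  111011011111000111101001  ->  discard [111011], keep [011111000111101001], append 000000
= 011111000111101001000000

Answer: 011111000111101001000000 (8157760)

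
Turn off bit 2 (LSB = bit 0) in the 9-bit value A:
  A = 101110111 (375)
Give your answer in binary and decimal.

Mask = ~(1 << 2) = 111111011
Bit 2 of A is 1, so AND-ing with the mask clears it to 0.
  101110111
& 111111011
-----------
  101110011

Answer: 101110011 (371)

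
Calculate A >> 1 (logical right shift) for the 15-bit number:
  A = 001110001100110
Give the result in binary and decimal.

Logical shift right by 1: drop the bottom 1 bit(s), prepend 1 zero(s) on the left.
  001110001100110  ->  keep [00111000110011], discard [0], prepend 0
= 000111000110011

Answer: 000111000110011 (3635)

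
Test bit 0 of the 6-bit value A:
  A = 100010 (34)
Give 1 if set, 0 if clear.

Bit 0 is the 1st from the right.
  100010
       ^
That bit is 0.

Answer: 0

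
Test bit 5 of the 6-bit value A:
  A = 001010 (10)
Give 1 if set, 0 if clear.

Bit 5 is the 6th from the right.
  001010
  ^
That bit is 0.

Answer: 0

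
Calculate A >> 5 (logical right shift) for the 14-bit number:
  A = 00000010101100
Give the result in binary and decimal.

Logical shift right by 5: drop the bottom 5 bit(s), prepend 5 zero(s) on the left.
  00000010101100  ->  keep [000000101], discard [01100], prepend 00000
= 00000000000101

Answer: 00000000000101 (5)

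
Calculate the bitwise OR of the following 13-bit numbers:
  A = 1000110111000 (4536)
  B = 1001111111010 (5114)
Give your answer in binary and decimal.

Apply | to each column (1 where either bit is 1):
  1000110111000
| 1001111111010
---------------
  1001111111010

Answer: 1001111111010 (5114)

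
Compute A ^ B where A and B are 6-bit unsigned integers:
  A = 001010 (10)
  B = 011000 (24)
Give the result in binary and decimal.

Apply ^ to each column (1 where bits differ):
  001010
^ 011000
--------
  010010

Answer: 010010 (18)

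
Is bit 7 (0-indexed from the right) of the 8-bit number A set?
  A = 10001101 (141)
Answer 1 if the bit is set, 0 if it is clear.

Bit 7 is the 8th from the right.
  10001101
  ^
That bit is 1.

Answer: 1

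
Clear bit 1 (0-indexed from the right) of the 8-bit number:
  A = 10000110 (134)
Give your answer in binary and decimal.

Mask = ~(1 << 1) = 11111101
Bit 1 of A is 1, so AND-ing with the mask clears it to 0.
  10000110
& 11111101
----------
  10000100

Answer: 10000100 (132)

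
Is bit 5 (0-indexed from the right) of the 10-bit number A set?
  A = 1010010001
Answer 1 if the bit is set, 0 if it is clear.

Bit 5 is the 6th from the right.
  1010010001
      ^
That bit is 0.

Answer: 0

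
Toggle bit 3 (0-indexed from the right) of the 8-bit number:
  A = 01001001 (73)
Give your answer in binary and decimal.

Mask = 1 << 3 = 00001000
Bit 3 of A is 1; XOR with the mask flips it to 0.
  01001001
^ 00001000
----------
  01000001

Answer: 01000001 (65)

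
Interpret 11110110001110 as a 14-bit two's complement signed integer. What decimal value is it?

MSB is 1, so the value is negative. Find the magnitude:
1. Invert bits:  00001001110001
2. Add 1:        00001001110010  = 626
3. Apply sign:   -626

Answer: -626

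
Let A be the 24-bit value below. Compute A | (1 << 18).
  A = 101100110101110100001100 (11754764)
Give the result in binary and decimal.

Mask = 1 << 18 = 000001000000000000000000
Bit 18 of A is 0, so OR-ing with the mask flips it to 1.
  101100110101110100001100
| 000001000000000000000000
--------------------------
  101101110101110100001100

Answer: 101101110101110100001100 (12016908)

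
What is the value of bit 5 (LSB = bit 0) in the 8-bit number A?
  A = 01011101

Bit 5 is the 6th from the right.
  01011101
    ^
That bit is 0.

Answer: 0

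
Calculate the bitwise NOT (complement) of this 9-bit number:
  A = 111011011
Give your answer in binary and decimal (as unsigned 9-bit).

Flip each bit (0->1, 1->0):
  111011011
  000100100

Answer: 000100100 (36)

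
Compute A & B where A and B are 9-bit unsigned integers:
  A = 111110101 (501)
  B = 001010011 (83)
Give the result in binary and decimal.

Apply & to each column (1 only where both bits are 1):
  111110101
& 001010011
-----------
  001010001

Answer: 001010001 (81)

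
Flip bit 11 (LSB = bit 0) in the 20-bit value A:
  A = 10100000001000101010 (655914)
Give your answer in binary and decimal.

Mask = 1 << 11 = 00000000100000000000
Bit 11 of A is 0; XOR with the mask flips it to 1.
  10100000001000101010
^ 00000000100000000000
----------------------
  10100000101000101010

Answer: 10100000101000101010 (657962)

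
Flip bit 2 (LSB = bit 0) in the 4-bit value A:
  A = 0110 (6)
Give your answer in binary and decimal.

Mask = 1 << 2 = 0100
Bit 2 of A is 1; XOR with the mask flips it to 0.
  0110
^ 0100
------
  0010

Answer: 0010 (2)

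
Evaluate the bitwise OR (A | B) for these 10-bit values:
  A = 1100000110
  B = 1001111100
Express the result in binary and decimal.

Apply | to each column (1 where either bit is 1):
  1100000110
| 1001111100
------------
  1101111110

Answer: 1101111110 (894)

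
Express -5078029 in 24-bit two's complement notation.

1. Binary of +5078029:  010011010111110000001101
2. Invert bits:     101100101000001111110010
3. Add 1:           101100101000001111110011

Answer: 101100101000001111110011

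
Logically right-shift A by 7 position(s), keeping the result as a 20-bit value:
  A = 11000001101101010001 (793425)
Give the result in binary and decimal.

Logical shift right by 7: drop the bottom 7 bit(s), prepend 7 zero(s) on the left.
  11000001101101010001  ->  keep [1100000110110], discard [1010001], prepend 0000000
= 00000001100000110110

Answer: 00000001100000110110 (6198)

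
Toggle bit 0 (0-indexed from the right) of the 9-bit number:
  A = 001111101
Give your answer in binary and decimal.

Mask = 1 << 0 = 000000001
Bit 0 of A is 1; XOR with the mask flips it to 0.
  001111101
^ 000000001
-----------
  001111100

Answer: 001111100 (124)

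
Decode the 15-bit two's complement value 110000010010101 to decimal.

MSB is 1, so the value is negative. Find the magnitude:
1. Invert bits:  001111101101010
2. Add 1:        001111101101011  = 8043
3. Apply sign:   -8043

Answer: -8043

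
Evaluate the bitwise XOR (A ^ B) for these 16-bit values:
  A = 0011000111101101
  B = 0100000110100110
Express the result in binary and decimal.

Apply ^ to each column (1 where bits differ):
  0011000111101101
^ 0100000110100110
------------------
  0111000001001011

Answer: 0111000001001011 (28747)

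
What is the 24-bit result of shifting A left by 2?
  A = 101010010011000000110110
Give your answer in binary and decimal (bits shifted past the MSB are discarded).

Shift left by 2: drop the top 2 bit(s), append 2 zero(s) on the right.
  101010010011000000110110  ->  discard [10], keep [1010010011000000110110], append 00
= 101001001100000011011000

Answer: 101001001100000011011000 (10797272)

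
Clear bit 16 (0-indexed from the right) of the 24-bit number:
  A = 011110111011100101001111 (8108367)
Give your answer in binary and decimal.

Mask = ~(1 << 16) = 111111101111111111111111
Bit 16 of A is 1, so AND-ing with the mask clears it to 0.
  011110111011100101001111
& 111111101111111111111111
--------------------------
  011110101011100101001111

Answer: 011110101011100101001111 (8042831)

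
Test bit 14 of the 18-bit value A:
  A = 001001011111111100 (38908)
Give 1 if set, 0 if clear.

Bit 14 is the 15th from the right.
  001001011111111100
     ^
That bit is 0.

Answer: 0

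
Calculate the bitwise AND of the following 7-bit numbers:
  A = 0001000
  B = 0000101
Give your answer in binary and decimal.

Apply & to each column (1 only where both bits are 1):
  0001000
& 0000101
---------
  0000000

Answer: 0000000 (0)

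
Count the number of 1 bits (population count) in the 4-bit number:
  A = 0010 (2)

0010
1-bits at positions (from bit 0 = LSB): 1
Count = 1

Answer: 1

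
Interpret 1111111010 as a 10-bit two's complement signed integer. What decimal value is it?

MSB is 1, so the value is negative. Find the magnitude:
1. Invert bits:  0000000101
2. Add 1:        0000000110  = 6
3. Apply sign:   -6

Answer: -6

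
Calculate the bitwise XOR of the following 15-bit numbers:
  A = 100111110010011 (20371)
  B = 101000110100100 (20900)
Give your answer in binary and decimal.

Apply ^ to each column (1 where bits differ):
  100111110010011
^ 101000110100100
-----------------
  001111000110111

Answer: 001111000110111 (7735)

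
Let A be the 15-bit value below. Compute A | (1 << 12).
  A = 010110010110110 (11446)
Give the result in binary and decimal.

Mask = 1 << 12 = 001000000000000
Bit 12 of A is 0, so OR-ing with the mask flips it to 1.
  010110010110110
| 001000000000000
-----------------
  011110010110110

Answer: 011110010110110 (15542)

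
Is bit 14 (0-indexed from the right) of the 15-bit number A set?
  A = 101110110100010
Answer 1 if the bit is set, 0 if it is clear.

Bit 14 is the 15th from the right.
  101110110100010
  ^
That bit is 1.

Answer: 1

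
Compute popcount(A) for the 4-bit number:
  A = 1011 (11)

1011
1-bits at positions (from bit 0 = LSB): 0, 1, 3
Count = 3

Answer: 3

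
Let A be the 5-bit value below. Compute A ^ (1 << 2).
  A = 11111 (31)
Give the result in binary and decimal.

Mask = 1 << 2 = 00100
Bit 2 of A is 1; XOR with the mask flips it to 0.
  11111
^ 00100
-------
  11011

Answer: 11011 (27)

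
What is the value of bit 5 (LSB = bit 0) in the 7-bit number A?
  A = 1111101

Bit 5 is the 6th from the right.
  1111101
   ^
That bit is 1.

Answer: 1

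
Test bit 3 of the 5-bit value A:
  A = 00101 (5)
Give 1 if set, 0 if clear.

Bit 3 is the 4th from the right.
  00101
   ^
That bit is 0.

Answer: 0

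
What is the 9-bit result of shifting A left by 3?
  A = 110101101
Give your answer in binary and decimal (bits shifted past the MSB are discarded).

Shift left by 3: drop the top 3 bit(s), append 3 zero(s) on the right.
  110101101  ->  discard [110], keep [101101], append 000
= 101101000

Answer: 101101000 (360)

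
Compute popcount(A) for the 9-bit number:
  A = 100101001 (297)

100101001
1-bits at positions (from bit 0 = LSB): 0, 3, 5, 8
Count = 4

Answer: 4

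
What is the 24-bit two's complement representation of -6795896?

1. Binary of +6795896:  011001111011001001111000
2. Invert bits:     100110000100110110000111
3. Add 1:           100110000100110110001000

Answer: 100110000100110110001000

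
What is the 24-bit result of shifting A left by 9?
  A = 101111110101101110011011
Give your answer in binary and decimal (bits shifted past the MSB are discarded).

Shift left by 9: drop the top 9 bit(s), append 9 zero(s) on the right.
  101111110101101110011011  ->  discard [101111110], keep [101101110011011], append 000000000
= 101101110011011000000000

Answer: 101101110011011000000000 (12006912)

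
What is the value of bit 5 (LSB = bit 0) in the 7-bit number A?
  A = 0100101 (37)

Bit 5 is the 6th from the right.
  0100101
   ^
That bit is 1.

Answer: 1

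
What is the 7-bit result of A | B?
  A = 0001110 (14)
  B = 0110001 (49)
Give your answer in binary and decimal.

Apply | to each column (1 where either bit is 1):
  0001110
| 0110001
---------
  0111111

Answer: 0111111 (63)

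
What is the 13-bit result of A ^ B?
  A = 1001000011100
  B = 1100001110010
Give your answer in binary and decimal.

Apply ^ to each column (1 where bits differ):
  1001000011100
^ 1100001110010
---------------
  0101001101110

Answer: 0101001101110 (2670)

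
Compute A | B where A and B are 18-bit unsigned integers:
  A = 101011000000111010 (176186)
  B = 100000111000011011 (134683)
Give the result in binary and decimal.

Apply | to each column (1 where either bit is 1):
  101011000000111010
| 100000111000011011
--------------------
  101011111000111011

Answer: 101011111000111011 (179771)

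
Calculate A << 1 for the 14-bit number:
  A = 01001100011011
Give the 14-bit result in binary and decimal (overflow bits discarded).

Shift left by 1: drop the top 1 bit(s), append 1 zero(s) on the right.
  01001100011011  ->  discard [0], keep [1001100011011], append 0
= 10011000110110

Answer: 10011000110110 (9782)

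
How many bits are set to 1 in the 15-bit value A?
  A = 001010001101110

001010001101110
1-bits at positions (from bit 0 = LSB): 1, 2, 3, 5, 6, 10, 12
Count = 7

Answer: 7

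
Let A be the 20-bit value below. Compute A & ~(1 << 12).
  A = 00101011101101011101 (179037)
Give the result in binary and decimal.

Mask = ~(1 << 12) = 11111110111111111111
Bit 12 of A is 1, so AND-ing with the mask clears it to 0.
  00101011101101011101
& 11111110111111111111
----------------------
  00101010101101011101

Answer: 00101010101101011101 (174941)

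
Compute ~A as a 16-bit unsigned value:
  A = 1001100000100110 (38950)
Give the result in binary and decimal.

Flip each bit (0->1, 1->0):
  1001100000100110
  0110011111011001

Answer: 0110011111011001 (26585)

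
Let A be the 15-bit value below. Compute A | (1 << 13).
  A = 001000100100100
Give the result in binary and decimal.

Mask = 1 << 13 = 010000000000000
Bit 13 of A is 0, so OR-ing with the mask flips it to 1.
  001000100100100
| 010000000000000
-----------------
  011000100100100

Answer: 011000100100100 (12580)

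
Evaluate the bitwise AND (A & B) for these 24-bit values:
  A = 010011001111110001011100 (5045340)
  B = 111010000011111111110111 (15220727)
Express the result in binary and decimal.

Apply & to each column (1 only where both bits are 1):
  010011001111110001011100
& 111010000011111111110111
--------------------------
  010010000011110001010100

Answer: 010010000011110001010100 (4734036)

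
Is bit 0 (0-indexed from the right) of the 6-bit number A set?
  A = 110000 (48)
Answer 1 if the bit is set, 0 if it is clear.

Bit 0 is the 1st from the right.
  110000
       ^
That bit is 0.

Answer: 0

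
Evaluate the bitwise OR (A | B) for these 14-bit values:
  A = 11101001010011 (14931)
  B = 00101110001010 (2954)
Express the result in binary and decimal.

Apply | to each column (1 where either bit is 1):
  11101001010011
| 00101110001010
----------------
  11101111011011

Answer: 11101111011011 (15323)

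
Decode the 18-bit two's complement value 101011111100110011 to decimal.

MSB is 1, so the value is negative. Find the magnitude:
1. Invert bits:  010100000011001100
2. Add 1:        010100000011001101  = 82125
3. Apply sign:   -82125

Answer: -82125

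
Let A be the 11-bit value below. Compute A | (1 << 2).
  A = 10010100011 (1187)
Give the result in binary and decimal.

Mask = 1 << 2 = 00000000100
Bit 2 of A is 0, so OR-ing with the mask flips it to 1.
  10010100011
| 00000000100
-------------
  10010100111

Answer: 10010100111 (1191)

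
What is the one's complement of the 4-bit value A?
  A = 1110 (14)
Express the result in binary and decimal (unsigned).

Flip each bit (0->1, 1->0):
  1110
  0001

Answer: 0001 (1)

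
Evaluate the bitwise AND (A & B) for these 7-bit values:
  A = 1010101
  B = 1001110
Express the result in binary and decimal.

Apply & to each column (1 only where both bits are 1):
  1010101
& 1001110
---------
  1000100

Answer: 1000100 (68)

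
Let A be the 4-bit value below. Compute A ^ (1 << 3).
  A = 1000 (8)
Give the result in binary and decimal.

Mask = 1 << 3 = 1000
Bit 3 of A is 1; XOR with the mask flips it to 0.
  1000
^ 1000
------
  0000

Answer: 0000 (0)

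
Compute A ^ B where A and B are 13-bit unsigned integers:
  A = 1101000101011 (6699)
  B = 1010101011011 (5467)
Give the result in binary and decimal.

Apply ^ to each column (1 where bits differ):
  1101000101011
^ 1010101011011
---------------
  0111101110000

Answer: 0111101110000 (3952)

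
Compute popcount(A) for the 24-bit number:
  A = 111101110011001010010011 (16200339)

111101110011001010010011
1-bits at positions (from bit 0 = LSB): 0, 1, 4, 7, 9, 12, 13, 16, 17, 18, 20, 21, 22, 23
Count = 14

Answer: 14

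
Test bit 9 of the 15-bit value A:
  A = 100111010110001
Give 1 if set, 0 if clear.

Bit 9 is the 10th from the right.
  100111010110001
       ^
That bit is 1.

Answer: 1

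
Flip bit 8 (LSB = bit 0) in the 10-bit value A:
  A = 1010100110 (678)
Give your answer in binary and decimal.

Mask = 1 << 8 = 0100000000
Bit 8 of A is 0; XOR with the mask flips it to 1.
  1010100110
^ 0100000000
------------
  1110100110

Answer: 1110100110 (934)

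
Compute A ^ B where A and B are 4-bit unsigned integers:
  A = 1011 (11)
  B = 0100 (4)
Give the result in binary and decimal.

Apply ^ to each column (1 where bits differ):
  1011
^ 0100
------
  1111

Answer: 1111 (15)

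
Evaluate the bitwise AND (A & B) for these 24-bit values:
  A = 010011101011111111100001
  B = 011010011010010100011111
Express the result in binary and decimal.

Apply & to each column (1 only where both bits are 1):
  010011101011111111100001
& 011010011010010100011111
--------------------------
  010010001010010100000001

Answer: 010010001010010100000001 (4760833)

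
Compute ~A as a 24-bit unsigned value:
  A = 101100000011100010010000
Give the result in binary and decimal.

Flip each bit (0->1, 1->0):
  101100000011100010010000
  010011111100011101101111

Answer: 010011111100011101101111 (5228399)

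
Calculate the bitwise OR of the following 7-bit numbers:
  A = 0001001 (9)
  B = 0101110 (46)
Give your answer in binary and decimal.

Apply | to each column (1 where either bit is 1):
  0001001
| 0101110
---------
  0101111

Answer: 0101111 (47)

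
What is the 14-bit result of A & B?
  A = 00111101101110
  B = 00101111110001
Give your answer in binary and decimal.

Apply & to each column (1 only where both bits are 1):
  00111101101110
& 00101111110001
----------------
  00101101100000

Answer: 00101101100000 (2912)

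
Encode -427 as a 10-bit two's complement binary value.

1. Binary of +427:  0110101011
2. Invert bits:     1001010100
3. Add 1:           1001010101

Answer: 1001010101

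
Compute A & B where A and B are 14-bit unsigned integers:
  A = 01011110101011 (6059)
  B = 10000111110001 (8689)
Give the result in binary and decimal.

Apply & to each column (1 only where both bits are 1):
  01011110101011
& 10000111110001
----------------
  00000110100001

Answer: 00000110100001 (417)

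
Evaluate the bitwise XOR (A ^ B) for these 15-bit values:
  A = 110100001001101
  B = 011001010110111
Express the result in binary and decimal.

Apply ^ to each column (1 where bits differ):
  110100001001101
^ 011001010110111
-----------------
  101101011111010

Answer: 101101011111010 (23290)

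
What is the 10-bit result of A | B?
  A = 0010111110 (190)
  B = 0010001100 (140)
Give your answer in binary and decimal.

Apply | to each column (1 where either bit is 1):
  0010111110
| 0010001100
------------
  0010111110

Answer: 0010111110 (190)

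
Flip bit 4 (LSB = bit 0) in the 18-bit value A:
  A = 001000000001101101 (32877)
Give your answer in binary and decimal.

Mask = 1 << 4 = 000000000000010000
Bit 4 of A is 0; XOR with the mask flips it to 1.
  001000000001101101
^ 000000000000010000
--------------------
  001000000001111101

Answer: 001000000001111101 (32893)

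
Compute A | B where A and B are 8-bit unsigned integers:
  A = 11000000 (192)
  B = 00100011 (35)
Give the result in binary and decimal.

Apply | to each column (1 where either bit is 1):
  11000000
| 00100011
----------
  11100011

Answer: 11100011 (227)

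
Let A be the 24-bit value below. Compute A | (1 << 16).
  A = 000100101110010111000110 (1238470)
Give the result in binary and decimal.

Mask = 1 << 16 = 000000010000000000000000
Bit 16 of A is 0, so OR-ing with the mask flips it to 1.
  000100101110010111000110
| 000000010000000000000000
--------------------------
  000100111110010111000110

Answer: 000100111110010111000110 (1304006)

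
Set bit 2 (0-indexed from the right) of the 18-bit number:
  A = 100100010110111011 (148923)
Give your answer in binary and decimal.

Mask = 1 << 2 = 000000000000000100
Bit 2 of A is 0, so OR-ing with the mask flips it to 1.
  100100010110111011
| 000000000000000100
--------------------
  100100010110111111

Answer: 100100010110111111 (148927)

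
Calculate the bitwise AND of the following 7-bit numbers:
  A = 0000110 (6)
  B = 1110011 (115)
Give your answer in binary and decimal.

Apply & to each column (1 only where both bits are 1):
  0000110
& 1110011
---------
  0000010

Answer: 0000010 (2)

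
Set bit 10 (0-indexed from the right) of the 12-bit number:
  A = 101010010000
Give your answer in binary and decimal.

Mask = 1 << 10 = 010000000000
Bit 10 of A is 0, so OR-ing with the mask flips it to 1.
  101010010000
| 010000000000
--------------
  111010010000

Answer: 111010010000 (3728)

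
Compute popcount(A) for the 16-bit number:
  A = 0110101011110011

0110101011110011
1-bits at positions (from bit 0 = LSB): 0, 1, 4, 5, 6, 7, 9, 11, 13, 14
Count = 10

Answer: 10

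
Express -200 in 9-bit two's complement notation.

1. Binary of +200:  011001000
2. Invert bits:     100110111
3. Add 1:           100111000

Answer: 100111000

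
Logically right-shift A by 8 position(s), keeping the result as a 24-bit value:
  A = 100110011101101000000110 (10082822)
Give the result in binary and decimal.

Logical shift right by 8: drop the bottom 8 bit(s), prepend 8 zero(s) on the left.
  100110011101101000000110  ->  keep [1001100111011010], discard [00000110], prepend 00000000
= 000000001001100111011010

Answer: 000000001001100111011010 (39386)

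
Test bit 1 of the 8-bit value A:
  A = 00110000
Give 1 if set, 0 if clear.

Bit 1 is the 2nd from the right.
  00110000
        ^
That bit is 0.

Answer: 0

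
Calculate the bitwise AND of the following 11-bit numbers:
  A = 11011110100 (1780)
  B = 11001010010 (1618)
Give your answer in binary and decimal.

Apply & to each column (1 only where both bits are 1):
  11011110100
& 11001010010
-------------
  11001010000

Answer: 11001010000 (1616)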